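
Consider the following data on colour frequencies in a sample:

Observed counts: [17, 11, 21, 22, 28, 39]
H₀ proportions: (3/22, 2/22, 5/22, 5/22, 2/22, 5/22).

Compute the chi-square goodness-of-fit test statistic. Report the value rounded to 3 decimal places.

n = 138; E_i = n·p_i = [18.82, 12.55, 31.36, 31.36, 12.55, 31.36]
χ² = (17−18.82)²/18.82 + (11−12.55)²/12.55 + (21−31.36)²/31.36 + (22−31.36)²/31.36 + (28−12.55)²/12.55 + (39−31.36)²/31.36 = 27.4836
df = 5

test statistic = 27.484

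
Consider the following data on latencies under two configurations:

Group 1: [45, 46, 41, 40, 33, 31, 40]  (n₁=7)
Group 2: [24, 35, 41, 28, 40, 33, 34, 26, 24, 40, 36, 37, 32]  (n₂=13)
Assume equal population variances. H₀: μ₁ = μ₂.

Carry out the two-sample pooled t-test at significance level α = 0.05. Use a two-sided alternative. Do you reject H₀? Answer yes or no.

x̄₁=39.429, s₁=5.623, n₁=7
x̄₂=33.077, s₂=5.979, n₂=13
s_p² = [6·5.623² + 12·5.979²]/18 = 34.3687
SE = √(s_p²·(1/7+1/13)) = 2.7484
t = (39.429−33.077)/2.7484 = 2.3111
df = 18
p-value (two-sided) = 0.03288
At α=0.05: p < α → reject H₀

reject H₀: yes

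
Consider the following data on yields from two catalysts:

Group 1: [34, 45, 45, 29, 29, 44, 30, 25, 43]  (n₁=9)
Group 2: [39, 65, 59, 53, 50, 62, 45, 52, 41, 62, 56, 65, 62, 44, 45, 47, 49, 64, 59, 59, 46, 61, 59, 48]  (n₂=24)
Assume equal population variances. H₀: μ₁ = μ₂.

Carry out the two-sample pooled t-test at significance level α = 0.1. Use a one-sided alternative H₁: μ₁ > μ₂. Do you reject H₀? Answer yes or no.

x̄₁=36.000, s₁=8.170, n₁=9
x̄₂=53.833, s₂=8.176, n₂=24
s_p² = [8·8.170² + 23·8.176²]/31 = 66.8172
SE = √(s_p²·(1/9+1/24)) = 3.1950
t = (36.000−53.833)/3.1950 = -5.5816
df = 31
p-value (one-sided, H₁ greater) = 1.00000
At α=0.1: p ≥ α → fail to reject H₀

reject H₀: no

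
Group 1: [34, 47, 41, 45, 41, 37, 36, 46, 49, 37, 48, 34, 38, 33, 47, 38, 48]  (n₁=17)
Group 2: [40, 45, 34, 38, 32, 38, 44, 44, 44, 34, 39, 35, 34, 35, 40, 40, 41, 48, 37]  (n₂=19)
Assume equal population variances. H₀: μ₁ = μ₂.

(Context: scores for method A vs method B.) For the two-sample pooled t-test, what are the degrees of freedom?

df = n₁ + n₂ − 2 = 17 + 19 − 2 = 34

degrees of freedom = 34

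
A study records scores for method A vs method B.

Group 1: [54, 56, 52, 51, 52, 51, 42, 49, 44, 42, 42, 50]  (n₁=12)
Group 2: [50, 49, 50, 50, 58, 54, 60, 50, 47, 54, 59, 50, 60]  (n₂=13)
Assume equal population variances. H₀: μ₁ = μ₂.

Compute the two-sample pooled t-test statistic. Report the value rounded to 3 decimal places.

test statistic = -2.292

x̄₁=48.750, s₁=4.975, n₁=12
x̄₂=53.154, s₂=4.634, n₂=13
s_p² = [11·4.975² + 12·4.634²]/23 = 23.0410
SE = √(s_p²·(1/12+1/13)) = 1.9216
t = (48.750−53.154)/1.9216 = -2.2918
df = 23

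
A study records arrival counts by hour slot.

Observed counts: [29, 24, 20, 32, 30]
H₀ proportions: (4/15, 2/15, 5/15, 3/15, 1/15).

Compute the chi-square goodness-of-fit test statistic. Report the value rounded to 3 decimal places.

test statistic = 67.176

n = 135; E_i = n·p_i = [36.00, 18.00, 45.00, 27.00, 9.00]
χ² = (29−36.00)²/36.00 + (24−18.00)²/18.00 + (20−45.00)²/45.00 + (32−27.00)²/27.00 + (30−9.00)²/9.00 = 67.1759
df = 4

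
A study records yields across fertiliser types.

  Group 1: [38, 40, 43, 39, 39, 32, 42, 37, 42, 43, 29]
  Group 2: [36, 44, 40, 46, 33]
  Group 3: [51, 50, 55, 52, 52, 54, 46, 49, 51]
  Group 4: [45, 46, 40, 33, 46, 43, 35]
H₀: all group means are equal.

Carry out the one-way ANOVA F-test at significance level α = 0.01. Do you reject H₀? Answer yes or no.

Group means [38.55, 39.80, 51.11, 41.14], grand mean 42.844
SSB = Σnᵢ(x̄ᵢ−x̄)² = 884.945; SSW = ΣΣ(x−x̄ᵢ)² = 547.273
MSB = 884.945/3 = 294.9818; MSW = 547.273/28 = 19.5455
F = MSB/MSW = 15.0921
df = (3, 28)
p-value (upper-tail) = 0.00000
At α=0.01: p < α → reject H₀

reject H₀: yes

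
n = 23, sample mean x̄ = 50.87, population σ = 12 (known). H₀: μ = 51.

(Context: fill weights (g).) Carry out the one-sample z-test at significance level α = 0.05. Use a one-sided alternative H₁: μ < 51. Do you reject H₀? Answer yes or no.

reject H₀: no

SE = σ/√n = 12/√23 = 2.5022
z = (x̄−μ₀)/SE = (50.87−51)/2.5022 = -0.0520
p-value (one-sided, H₁ less) = 0.47928
At α=0.05: p ≥ α → fail to reject H₀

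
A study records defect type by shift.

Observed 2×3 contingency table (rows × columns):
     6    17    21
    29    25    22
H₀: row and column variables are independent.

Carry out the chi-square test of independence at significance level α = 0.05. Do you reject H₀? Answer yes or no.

Row totals [44, 76], col totals [35, 42, 43], n=120
χ² = (6−12.83)²/12.83 + (17−15.40)²/15.40 + (21−15.77)²/15.77 + (29−22.17)²/22.17 + (25−26.60)²/26.60 + (22−27.23)²/27.23 = 8.7503
df = 2
p-value (upper-tail) = 0.01259
At α=0.05: p < α → reject H₀

reject H₀: yes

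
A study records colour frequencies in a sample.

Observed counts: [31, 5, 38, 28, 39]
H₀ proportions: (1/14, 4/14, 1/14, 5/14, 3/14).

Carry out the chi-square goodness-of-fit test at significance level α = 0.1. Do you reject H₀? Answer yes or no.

reject H₀: yes

n = 141; E_i = n·p_i = [10.07, 40.29, 10.07, 50.36, 30.21]
χ² = (31−10.07)²/10.07 + (5−40.29)²/40.29 + (38−10.07)²/10.07 + (28−50.36)²/50.36 + (39−30.21)²/30.21 = 164.3241
df = 4
p-value (upper-tail) = 0.00000
At α=0.1: p < α → reject H₀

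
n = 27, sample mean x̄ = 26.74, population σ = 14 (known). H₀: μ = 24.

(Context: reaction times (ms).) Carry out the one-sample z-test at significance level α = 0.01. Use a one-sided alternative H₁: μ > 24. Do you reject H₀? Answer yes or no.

reject H₀: no

SE = σ/√n = 14/√27 = 2.6943
z = (x̄−μ₀)/SE = (26.74−24)/2.6943 = 1.0170
p-value (one-sided, H₁ greater) = 0.15459
At α=0.01: p ≥ α → fail to reject H₀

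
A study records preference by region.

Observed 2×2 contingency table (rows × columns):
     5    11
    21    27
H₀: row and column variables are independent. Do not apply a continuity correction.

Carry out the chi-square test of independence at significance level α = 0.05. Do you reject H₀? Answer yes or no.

reject H₀: no

Row totals [16, 48], col totals [26, 38], n=64
χ² = (5−6.50)²/6.50 + (11−9.50)²/9.50 + (21−19.50)²/19.50 + (27−28.50)²/28.50 = 0.7773
df = 1
p-value (upper-tail) = 0.37796
At α=0.05: p ≥ α → fail to reject H₀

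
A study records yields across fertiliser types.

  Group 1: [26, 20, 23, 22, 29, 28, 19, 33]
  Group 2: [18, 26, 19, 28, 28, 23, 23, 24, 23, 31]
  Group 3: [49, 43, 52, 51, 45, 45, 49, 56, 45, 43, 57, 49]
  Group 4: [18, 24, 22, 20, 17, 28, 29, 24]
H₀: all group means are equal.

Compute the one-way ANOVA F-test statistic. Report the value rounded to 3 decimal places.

Group means [25.00, 24.30, 48.67, 22.75], grand mean 31.816
SSB = Σnᵢ(x̄ᵢ−x̄)² = 5001.444; SSW = ΣΣ(x−x̄ᵢ)² = 690.267
MSB = 5001.444/3 = 1667.1480; MSW = 690.267/34 = 20.3020
F = MSB/MSW = 82.1176
df = (3, 34)

test statistic = 82.118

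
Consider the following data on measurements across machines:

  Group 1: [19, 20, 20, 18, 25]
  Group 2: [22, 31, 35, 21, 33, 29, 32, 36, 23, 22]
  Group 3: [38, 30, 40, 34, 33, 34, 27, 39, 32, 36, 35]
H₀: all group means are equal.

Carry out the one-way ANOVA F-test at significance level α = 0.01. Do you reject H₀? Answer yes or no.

Group means [20.40, 28.40, 34.36], grand mean 29.385
SSB = Σnᵢ(x̄ᵢ−x̄)² = 686.008; SSW = ΣΣ(x−x̄ᵢ)² = 488.145
MSB = 686.008/2 = 343.0042; MSW = 488.145/23 = 21.2237
F = MSB/MSW = 16.1614
df = (2, 23)
p-value (upper-tail) = 0.00004
At α=0.01: p < α → reject H₀

reject H₀: yes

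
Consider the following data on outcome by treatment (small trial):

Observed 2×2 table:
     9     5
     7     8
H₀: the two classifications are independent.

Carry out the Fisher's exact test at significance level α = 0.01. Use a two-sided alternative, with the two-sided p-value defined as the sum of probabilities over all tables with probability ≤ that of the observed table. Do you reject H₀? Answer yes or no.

reject H₀: no

Margins: r₁=14, r₂=15, c₁=16, c₂=13, n=29
p_obs = C(14,9)·C(15,7)/C(29,16); sum pmf over tables with pmf ≤ p_obs
p-value (two-sided) = 0.46214
At α=0.01: p ≥ α → fail to reject H₀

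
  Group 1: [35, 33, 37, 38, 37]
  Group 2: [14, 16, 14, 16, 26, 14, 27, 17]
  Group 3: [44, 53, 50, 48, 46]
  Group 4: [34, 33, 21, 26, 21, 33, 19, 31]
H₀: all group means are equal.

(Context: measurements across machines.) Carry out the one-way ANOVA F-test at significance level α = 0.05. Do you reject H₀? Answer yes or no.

Group means [36.00, 18.00, 48.20, 27.25], grand mean 30.115
SSB = Σnᵢ(x̄ᵢ−x̄)² = 3048.354; SSW = ΣΣ(x−x̄ᵢ)² = 540.300
MSB = 3048.354/3 = 1016.1179; MSW = 540.300/22 = 24.5591
F = MSB/MSW = 41.3744
df = (3, 22)
p-value (upper-tail) = 0.00000
At α=0.05: p < α → reject H₀

reject H₀: yes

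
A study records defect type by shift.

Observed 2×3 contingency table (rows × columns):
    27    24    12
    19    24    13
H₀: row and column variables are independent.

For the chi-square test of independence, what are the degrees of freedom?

degrees of freedom = 2

df = (r−1)(c−1) = (2−1)·(3−1) = 2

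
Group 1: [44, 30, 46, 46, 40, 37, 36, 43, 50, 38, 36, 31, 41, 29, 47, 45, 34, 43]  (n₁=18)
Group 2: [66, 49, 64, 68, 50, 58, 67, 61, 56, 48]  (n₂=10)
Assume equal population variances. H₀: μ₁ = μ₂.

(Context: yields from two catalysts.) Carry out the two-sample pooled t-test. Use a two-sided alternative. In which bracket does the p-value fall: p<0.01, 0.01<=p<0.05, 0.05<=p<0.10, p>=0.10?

x̄₁=39.778, s₁=6.246, n₁=18
x̄₂=58.700, s₂=7.704, n₂=10
s_p² = [17·6.246² + 9·7.704²]/26 = 46.0466
SE = √(s_p²·(1/18+1/10)) = 2.6763
t = (39.778−58.700)/2.6763 = -7.0702
df = 26
p-value (two-sided) = 0.00000
→ bracket: p<0.01

p-value bracket: p<0.01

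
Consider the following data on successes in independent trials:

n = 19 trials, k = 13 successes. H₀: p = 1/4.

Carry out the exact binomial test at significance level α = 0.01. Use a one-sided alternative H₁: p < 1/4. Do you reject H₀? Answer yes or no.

Exact binomial: n=19, k=13, p₀=1/4=0.2500
P(X≤13) from Σ C(n,i)·p₀^i·(1−p₀)^(n−i)
p-value (one-sided, H₁ less) = 0.99999
At α=0.01: p ≥ α → fail to reject H₀

reject H₀: no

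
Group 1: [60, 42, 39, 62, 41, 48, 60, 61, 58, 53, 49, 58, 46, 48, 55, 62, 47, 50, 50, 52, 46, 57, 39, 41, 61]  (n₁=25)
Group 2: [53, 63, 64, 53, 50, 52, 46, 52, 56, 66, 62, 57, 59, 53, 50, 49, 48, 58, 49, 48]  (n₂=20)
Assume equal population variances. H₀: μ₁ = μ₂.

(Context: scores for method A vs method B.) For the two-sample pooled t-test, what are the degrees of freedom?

df = n₁ + n₂ − 2 = 25 + 20 − 2 = 43

degrees of freedom = 43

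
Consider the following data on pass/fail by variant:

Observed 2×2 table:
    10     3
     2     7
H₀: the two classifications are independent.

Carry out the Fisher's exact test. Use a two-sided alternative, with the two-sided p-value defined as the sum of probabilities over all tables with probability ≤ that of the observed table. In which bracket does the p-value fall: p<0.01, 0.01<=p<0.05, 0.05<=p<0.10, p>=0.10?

p-value bracket: 0.01<=p<0.05

Margins: r₁=13, r₂=9, c₁=12, c₂=10, n=22
p_obs = C(13,10)·C(9,2)/C(22,12); sum pmf over tables with pmf ≤ p_obs
p-value (two-sided) = 0.02742
→ bracket: 0.01<=p<0.05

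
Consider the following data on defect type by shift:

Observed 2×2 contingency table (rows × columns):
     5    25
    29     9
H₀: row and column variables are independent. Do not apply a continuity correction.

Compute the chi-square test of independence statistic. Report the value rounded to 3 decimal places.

Row totals [30, 38], col totals [34, 34], n=68
χ² = (5−15.00)²/15.00 + (25−15.00)²/15.00 + (29−19.00)²/19.00 + (9−19.00)²/19.00 = 23.8596
df = 1

test statistic = 23.860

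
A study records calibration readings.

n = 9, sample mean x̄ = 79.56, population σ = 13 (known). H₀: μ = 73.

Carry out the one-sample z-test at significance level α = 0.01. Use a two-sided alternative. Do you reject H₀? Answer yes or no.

reject H₀: no

SE = σ/√n = 13/√9 = 4.3333
z = (x̄−μ₀)/SE = (79.56−73)/4.3333 = 1.5138
p-value (two-sided) = 0.13006
At α=0.01: p ≥ α → fail to reject H₀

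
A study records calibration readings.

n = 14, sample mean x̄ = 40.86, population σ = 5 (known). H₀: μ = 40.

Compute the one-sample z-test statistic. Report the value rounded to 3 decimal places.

SE = σ/√n = 5/√14 = 1.3363
z = (x̄−μ₀)/SE = (40.86−40)/1.3363 = 0.6436

test statistic = 0.644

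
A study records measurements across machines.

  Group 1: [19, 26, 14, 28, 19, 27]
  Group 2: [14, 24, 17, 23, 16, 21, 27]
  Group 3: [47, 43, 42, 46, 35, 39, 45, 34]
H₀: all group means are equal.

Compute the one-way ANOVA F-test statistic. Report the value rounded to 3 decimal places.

test statistic = 39.488

Group means [22.17, 20.29, 41.38], grand mean 28.857
SSB = Σnᵢ(x̄ᵢ−x̄)² = 2036.435; SSW = ΣΣ(x−x̄ᵢ)² = 464.137
MSB = 2036.435/2 = 1018.2173; MSW = 464.137/18 = 25.7854
F = MSB/MSW = 39.4882
df = (2, 18)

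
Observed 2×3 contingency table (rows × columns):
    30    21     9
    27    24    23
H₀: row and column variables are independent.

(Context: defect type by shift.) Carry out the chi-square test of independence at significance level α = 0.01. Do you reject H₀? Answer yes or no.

reject H₀: no

Row totals [60, 74], col totals [57, 45, 32], n=134
χ² = (30−25.52)²/25.52 + (21−20.15)²/20.15 + (9−14.33)²/14.33 + (27−31.48)²/31.48 + (24−24.85)²/24.85 + (23−17.67)²/17.67 = 5.0756
df = 2
p-value (upper-tail) = 0.07904
At α=0.01: p ≥ α → fail to reject H₀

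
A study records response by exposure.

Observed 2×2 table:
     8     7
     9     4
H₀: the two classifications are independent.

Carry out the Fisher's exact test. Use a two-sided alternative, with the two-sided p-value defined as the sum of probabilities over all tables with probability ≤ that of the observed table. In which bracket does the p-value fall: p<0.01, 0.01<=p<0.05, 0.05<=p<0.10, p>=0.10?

Margins: r₁=15, r₂=13, c₁=17, c₂=11, n=28
p_obs = C(15,8)·C(13,9)/C(28,17); sum pmf over tables with pmf ≤ p_obs
p-value (two-sided) = 0.46007
→ bracket: p>=0.10

p-value bracket: p>=0.10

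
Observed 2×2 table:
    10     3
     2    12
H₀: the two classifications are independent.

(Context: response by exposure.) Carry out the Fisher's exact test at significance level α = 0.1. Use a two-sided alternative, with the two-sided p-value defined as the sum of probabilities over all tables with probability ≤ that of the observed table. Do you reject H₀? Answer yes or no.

Margins: r₁=13, r₂=14, c₁=12, c₂=15, n=27
p_obs = C(13,10)·C(14,2)/C(27,12); sum pmf over tables with pmf ≤ p_obs
p-value (two-sided) = 0.00184
At α=0.1: p < α → reject H₀

reject H₀: yes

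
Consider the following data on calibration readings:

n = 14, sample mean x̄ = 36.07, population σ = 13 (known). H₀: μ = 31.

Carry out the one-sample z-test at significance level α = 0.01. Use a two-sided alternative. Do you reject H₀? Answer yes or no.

reject H₀: no

SE = σ/√n = 13/√14 = 3.4744
z = (x̄−μ₀)/SE = (36.07−31)/3.4744 = 1.4592
p-value (two-sided) = 0.14450
At α=0.01: p ≥ α → fail to reject H₀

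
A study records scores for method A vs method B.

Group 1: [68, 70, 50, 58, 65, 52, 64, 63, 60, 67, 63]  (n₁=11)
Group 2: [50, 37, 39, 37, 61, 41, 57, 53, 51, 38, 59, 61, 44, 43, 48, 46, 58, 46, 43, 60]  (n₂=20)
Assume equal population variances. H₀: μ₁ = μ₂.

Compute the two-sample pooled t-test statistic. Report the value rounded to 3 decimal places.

x̄₁=61.818, s₁=6.353, n₁=11
x̄₂=48.600, s₂=8.463, n₂=20
s_p² = [10·6.353² + 19·8.463²]/29 = 60.8426
SE = √(s_p²·(1/11+1/20)) = 2.9280
t = (61.818−48.600)/2.9280 = 4.5144
df = 29

test statistic = 4.514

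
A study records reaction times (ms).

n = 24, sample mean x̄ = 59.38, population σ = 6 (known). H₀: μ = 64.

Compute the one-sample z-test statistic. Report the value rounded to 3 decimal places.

test statistic = -3.772

SE = σ/√n = 6/√24 = 1.2247
z = (x̄−μ₀)/SE = (59.38−64)/1.2247 = -3.7722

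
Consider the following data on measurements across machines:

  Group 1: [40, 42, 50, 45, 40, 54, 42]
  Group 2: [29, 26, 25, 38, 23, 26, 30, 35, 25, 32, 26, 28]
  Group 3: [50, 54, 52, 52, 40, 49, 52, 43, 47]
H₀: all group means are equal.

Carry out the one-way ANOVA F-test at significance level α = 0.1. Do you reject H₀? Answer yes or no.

Group means [44.71, 28.58, 48.78], grand mean 39.107
SSB = Σnᵢ(x̄ᵢ−x̄)² = 2390.778; SSW = ΣΣ(x−x̄ᵢ)² = 567.901
MSB = 2390.778/2 = 1195.3889; MSW = 567.901/25 = 22.7160
F = MSB/MSW = 52.6231
df = (2, 25)
p-value (upper-tail) = 0.00000
At α=0.1: p < α → reject H₀

reject H₀: yes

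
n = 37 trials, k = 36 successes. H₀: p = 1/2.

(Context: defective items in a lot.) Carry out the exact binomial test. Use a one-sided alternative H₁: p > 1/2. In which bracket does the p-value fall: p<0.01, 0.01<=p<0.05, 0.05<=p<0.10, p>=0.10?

p-value bracket: p<0.01

Exact binomial: n=37, k=36, p₀=1/2=0.5000
P(X≥36) from Σ C(n,i)·p₀^i·(1−p₀)^(n−i)
p-value (one-sided, H₁ greater) = 0.00000
→ bracket: p<0.01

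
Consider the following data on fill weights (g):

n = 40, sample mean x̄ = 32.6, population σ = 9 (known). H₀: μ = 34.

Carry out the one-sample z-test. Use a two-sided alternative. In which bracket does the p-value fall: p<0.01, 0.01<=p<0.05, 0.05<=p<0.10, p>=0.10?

SE = σ/√n = 9/√40 = 1.4230
z = (x̄−μ₀)/SE = (32.6−34)/1.4230 = -0.9838
p-value (two-sided) = 0.32520
→ bracket: p>=0.10

p-value bracket: p>=0.10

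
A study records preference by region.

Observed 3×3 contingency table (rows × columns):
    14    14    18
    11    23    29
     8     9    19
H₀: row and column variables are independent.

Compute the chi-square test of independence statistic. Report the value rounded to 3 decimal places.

test statistic = 3.797

Row totals [46, 63, 36], col totals [33, 46, 66], n=145
χ² = (14−10.47)²/10.47 + (14−14.59)²/14.59 + (18−20.94)²/20.94 + (11−14.34)²/14.34 + (23−19.99)²/19.99 + (29−28.68)²/28.68 + (8−8.19)²/8.19 + (9−11.42)²/11.42 + (19−16.39)²/16.39 = 3.7971
df = 4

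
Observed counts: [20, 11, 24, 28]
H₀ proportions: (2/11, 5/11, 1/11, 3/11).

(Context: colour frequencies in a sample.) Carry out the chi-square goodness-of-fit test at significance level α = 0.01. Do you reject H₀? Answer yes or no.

n = 83; E_i = n·p_i = [15.09, 37.73, 7.55, 22.64]
χ² = (20−15.09)²/15.09 + (11−37.73)²/37.73 + (24−7.55)²/7.55 + (28−22.64)²/22.64 = 57.6851
df = 3
p-value (upper-tail) = 0.00000
At α=0.01: p < α → reject H₀

reject H₀: yes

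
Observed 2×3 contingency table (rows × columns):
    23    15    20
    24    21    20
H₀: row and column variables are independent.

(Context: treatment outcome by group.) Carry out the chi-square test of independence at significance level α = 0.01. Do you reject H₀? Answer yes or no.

reject H₀: no

Row totals [58, 65], col totals [47, 36, 40], n=123
χ² = (23−22.16)²/22.16 + (15−16.98)²/16.98 + (20−18.86)²/18.86 + (24−24.84)²/24.84 + (21−19.02)²/19.02 + (20−21.14)²/21.14 = 0.6249
df = 2
p-value (upper-tail) = 0.73164
At α=0.01: p ≥ α → fail to reject H₀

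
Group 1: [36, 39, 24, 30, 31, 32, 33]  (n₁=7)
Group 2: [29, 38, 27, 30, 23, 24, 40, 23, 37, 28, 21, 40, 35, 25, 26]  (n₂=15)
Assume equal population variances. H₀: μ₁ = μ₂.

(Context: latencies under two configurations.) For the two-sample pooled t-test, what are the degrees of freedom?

degrees of freedom = 20

df = n₁ + n₂ − 2 = 7 + 15 − 2 = 20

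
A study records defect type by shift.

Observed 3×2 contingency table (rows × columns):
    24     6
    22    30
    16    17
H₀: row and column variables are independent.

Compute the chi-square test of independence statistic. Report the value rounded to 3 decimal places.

test statistic = 11.427

Row totals [30, 52, 33], col totals [62, 53], n=115
χ² = (24−16.17)²/16.17 + (6−13.83)²/13.83 + (22−28.03)²/28.03 + (30−23.97)²/23.97 + (16−17.79)²/17.79 + (17−15.21)²/15.21 = 11.4267
df = 2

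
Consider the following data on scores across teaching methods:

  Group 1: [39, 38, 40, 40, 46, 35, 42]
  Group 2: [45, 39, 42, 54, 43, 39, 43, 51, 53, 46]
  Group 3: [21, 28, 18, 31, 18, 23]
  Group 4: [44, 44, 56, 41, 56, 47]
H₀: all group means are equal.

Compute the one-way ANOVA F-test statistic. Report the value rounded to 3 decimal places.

Group means [40.00, 45.50, 23.17, 48.00], grand mean 40.069
SSB = Σnᵢ(x̄ᵢ−x̄)² = 2386.529; SSW = ΣΣ(x−x̄ᵢ)² = 691.333
MSB = 2386.529/3 = 795.5096; MSW = 691.333/25 = 27.6533
F = MSB/MSW = 28.7672
df = (3, 25)

test statistic = 28.767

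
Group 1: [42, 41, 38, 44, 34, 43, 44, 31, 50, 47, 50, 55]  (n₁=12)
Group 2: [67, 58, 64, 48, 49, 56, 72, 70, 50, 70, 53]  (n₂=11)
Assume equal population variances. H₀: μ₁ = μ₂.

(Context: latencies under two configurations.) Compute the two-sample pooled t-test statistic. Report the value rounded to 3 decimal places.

x̄₁=43.250, s₁=6.837, n₁=12
x̄₂=59.727, s₂=9.177, n₂=11
s_p² = [11·6.837² + 10·9.177²]/21 = 64.5920
SE = √(s_p²·(1/12+1/11)) = 3.3548
t = (43.250−59.727)/3.3548 = -4.9116
df = 21

test statistic = -4.912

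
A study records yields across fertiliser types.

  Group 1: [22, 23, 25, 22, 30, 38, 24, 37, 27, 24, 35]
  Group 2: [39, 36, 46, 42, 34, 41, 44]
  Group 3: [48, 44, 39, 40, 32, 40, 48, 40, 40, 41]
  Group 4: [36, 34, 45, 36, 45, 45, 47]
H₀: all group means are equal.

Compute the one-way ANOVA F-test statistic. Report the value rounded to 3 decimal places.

Group means [27.91, 40.29, 41.20, 41.14], grand mean 36.829
SSB = Σnᵢ(x̄ᵢ−x̄)² = 1280.177; SSW = ΣΣ(x−x̄ᵢ)² = 860.795
MSB = 1280.177/3 = 426.7255; MSW = 860.795/31 = 27.7676
F = MSB/MSW = 15.3678
df = (3, 31)

test statistic = 15.368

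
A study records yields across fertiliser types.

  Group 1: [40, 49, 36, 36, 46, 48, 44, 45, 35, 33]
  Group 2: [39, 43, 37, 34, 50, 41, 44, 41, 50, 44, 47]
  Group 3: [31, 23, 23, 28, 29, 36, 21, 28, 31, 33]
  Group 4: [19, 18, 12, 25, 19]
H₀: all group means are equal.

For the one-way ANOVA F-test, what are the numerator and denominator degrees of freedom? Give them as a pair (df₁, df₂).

k = 4 groups, N = 36 total
df = (k−1, N−k) = (4−1, 36−4) = (3, 32)

degrees of freedom = [3, 32]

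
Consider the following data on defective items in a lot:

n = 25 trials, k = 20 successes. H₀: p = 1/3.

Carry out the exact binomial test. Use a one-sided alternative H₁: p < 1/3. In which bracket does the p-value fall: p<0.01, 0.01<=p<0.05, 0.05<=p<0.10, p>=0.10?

p-value bracket: p>=0.10

Exact binomial: n=25, k=20, p₀=1/3=0.3333
P(X≤20) from Σ C(n,i)·p₀^i·(1−p₀)^(n−i)
p-value (one-sided, H₁ less) = 1.00000
→ bracket: p>=0.10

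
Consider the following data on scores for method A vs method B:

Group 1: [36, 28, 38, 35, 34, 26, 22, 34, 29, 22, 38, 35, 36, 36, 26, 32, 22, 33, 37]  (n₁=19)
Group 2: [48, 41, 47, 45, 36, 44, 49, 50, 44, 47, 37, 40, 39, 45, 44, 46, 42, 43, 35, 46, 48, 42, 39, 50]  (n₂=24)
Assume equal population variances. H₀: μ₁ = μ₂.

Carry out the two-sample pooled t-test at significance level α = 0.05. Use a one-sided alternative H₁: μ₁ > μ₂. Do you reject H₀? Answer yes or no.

reject H₀: no

x̄₁=31.526, s₁=5.601, n₁=19
x̄₂=43.625, s₂=4.332, n₂=24
s_p² = [18·5.601² + 23·4.332²]/41 = 24.3015
SE = √(s_p²·(1/19+1/24)) = 1.5138
t = (31.526−43.625)/1.5138 = -7.9923
df = 41
p-value (one-sided, H₁ greater) = 1.00000
At α=0.05: p ≥ α → fail to reject H₀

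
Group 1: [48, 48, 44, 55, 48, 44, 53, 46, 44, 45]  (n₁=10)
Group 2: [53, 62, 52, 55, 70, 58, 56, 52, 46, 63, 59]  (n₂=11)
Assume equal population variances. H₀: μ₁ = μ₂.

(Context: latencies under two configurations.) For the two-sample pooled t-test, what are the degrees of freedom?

df = n₁ + n₂ − 2 = 10 + 11 − 2 = 19

degrees of freedom = 19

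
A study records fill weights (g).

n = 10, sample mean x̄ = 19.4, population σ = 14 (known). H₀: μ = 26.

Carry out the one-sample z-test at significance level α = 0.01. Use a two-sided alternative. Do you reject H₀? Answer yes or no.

SE = σ/√n = 14/√10 = 4.4272
z = (x̄−μ₀)/SE = (19.4−26)/4.4272 = -1.4908
p-value (two-sided) = 0.13602
At α=0.01: p ≥ α → fail to reject H₀

reject H₀: no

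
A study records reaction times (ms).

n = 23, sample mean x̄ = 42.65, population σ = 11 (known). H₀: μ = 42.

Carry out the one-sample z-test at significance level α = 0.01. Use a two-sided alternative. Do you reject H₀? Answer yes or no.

reject H₀: no

SE = σ/√n = 11/√23 = 2.2937
z = (x̄−μ₀)/SE = (42.65−42)/2.2937 = 0.2834
p-value (two-sided) = 0.77688
At α=0.01: p ≥ α → fail to reject H₀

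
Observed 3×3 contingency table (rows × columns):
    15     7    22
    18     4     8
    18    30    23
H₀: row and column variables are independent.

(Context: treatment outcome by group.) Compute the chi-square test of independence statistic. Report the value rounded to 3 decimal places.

test statistic = 20.188

Row totals [44, 30, 71], col totals [51, 41, 53], n=145
χ² = (15−15.48)²/15.48 + (7−12.44)²/12.44 + (22−16.08)²/16.08 + (18−10.55)²/10.55 + (4−8.48)²/8.48 + (8−10.97)²/10.97 + (18−24.97)²/24.97 + (30−20.08)²/20.08 + (23−25.95)²/25.95 = 20.1884
df = 4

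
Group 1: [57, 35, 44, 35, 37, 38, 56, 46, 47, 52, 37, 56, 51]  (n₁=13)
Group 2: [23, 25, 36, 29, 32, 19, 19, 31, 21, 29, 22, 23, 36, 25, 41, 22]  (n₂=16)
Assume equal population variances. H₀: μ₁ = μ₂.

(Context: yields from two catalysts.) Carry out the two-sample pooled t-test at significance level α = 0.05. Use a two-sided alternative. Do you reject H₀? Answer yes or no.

reject H₀: yes

x̄₁=45.462, s₁=8.422, n₁=13
x̄₂=27.062, s₂=6.638, n₂=16
s_p² = [12·8.422² + 15·6.638²]/27 = 56.0062
SE = √(s_p²·(1/13+1/16)) = 2.7944
t = (45.462−27.062)/2.7944 = 6.5843
df = 27
p-value (two-sided) = 0.00000
At α=0.05: p < α → reject H₀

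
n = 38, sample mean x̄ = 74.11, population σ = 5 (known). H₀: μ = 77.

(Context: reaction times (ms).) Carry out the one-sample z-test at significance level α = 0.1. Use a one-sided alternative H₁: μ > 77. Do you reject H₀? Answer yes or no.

SE = σ/√n = 5/√38 = 0.8111
z = (x̄−μ₀)/SE = (74.11−77)/0.8111 = -3.5630
p-value (one-sided, H₁ greater) = 0.99982
At α=0.1: p ≥ α → fail to reject H₀

reject H₀: no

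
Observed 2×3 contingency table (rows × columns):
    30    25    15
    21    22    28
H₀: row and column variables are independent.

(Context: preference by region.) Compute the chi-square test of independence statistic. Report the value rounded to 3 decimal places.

test statistic = 5.703

Row totals [70, 71], col totals [51, 47, 43], n=141
χ² = (30−25.32)²/25.32 + (25−23.33)²/23.33 + (15−21.35)²/21.35 + (21−25.68)²/25.68 + (22−23.67)²/23.67 + (28−21.65)²/21.65 = 5.7032
df = 2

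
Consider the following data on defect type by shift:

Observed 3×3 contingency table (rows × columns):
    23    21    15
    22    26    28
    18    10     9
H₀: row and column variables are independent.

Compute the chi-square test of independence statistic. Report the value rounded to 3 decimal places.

Row totals [59, 76, 37], col totals [63, 57, 52], n=172
χ² = (23−21.61)²/21.61 + (21−19.55)²/19.55 + (15−17.84)²/17.84 + (22−27.84)²/27.84 + (26−25.19)²/25.19 + (28−22.98)²/22.98 + (18−13.55)²/13.55 + (10−12.26)²/12.26 + (9−11.19)²/11.19 = 5.3004
df = 4

test statistic = 5.300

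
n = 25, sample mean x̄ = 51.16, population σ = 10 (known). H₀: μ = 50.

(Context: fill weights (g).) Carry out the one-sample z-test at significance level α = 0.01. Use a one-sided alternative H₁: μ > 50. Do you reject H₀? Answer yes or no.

SE = σ/√n = 10/√25 = 2.0000
z = (x̄−μ₀)/SE = (51.16−50)/2.0000 = 0.5800
p-value (one-sided, H₁ greater) = 0.28096
At α=0.01: p ≥ α → fail to reject H₀

reject H₀: no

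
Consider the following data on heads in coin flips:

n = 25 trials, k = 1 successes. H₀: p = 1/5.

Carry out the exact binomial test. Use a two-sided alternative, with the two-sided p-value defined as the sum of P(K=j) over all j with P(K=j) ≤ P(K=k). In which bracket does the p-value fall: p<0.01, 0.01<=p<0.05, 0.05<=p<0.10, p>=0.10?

Exact binomial: n=25, k=1, p₀=1/5=0.2000
P(X=j) = C(n,j)·p₀^j·(1−p₀)^(n−j); p = Σ P(X=j) over j with P(X=j) ≤ P(X=1)
p-value (two-sided) = 0.04472
→ bracket: 0.01<=p<0.05

p-value bracket: 0.01<=p<0.05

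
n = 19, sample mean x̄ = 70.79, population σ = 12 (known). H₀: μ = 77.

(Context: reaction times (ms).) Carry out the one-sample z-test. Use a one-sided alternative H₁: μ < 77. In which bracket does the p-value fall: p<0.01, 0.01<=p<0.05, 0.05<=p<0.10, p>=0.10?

SE = σ/√n = 12/√19 = 2.7530
z = (x̄−μ₀)/SE = (70.79−77)/2.7530 = -2.2557
p-value (one-sided, H₁ less) = 0.01204
→ bracket: 0.01<=p<0.05

p-value bracket: 0.01<=p<0.05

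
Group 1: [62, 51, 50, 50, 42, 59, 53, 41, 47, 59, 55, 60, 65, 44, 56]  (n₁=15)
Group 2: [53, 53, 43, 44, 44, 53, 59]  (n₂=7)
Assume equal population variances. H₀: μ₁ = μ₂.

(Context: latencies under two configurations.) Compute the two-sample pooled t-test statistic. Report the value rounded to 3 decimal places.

test statistic = 0.954

x̄₁=52.933, s₁=7.382, n₁=15
x̄₂=49.857, s₂=6.176, n₂=7
s_p² = [14·7.382² + 6·6.176²]/20 = 49.5895
SE = √(s_p²·(1/15+1/7)) = 3.2234
t = (52.933−49.857)/3.2234 = 0.9543
df = 20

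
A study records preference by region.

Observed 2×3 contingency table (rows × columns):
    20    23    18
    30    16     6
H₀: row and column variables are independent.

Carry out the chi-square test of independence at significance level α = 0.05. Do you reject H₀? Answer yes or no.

reject H₀: yes

Row totals [61, 52], col totals [50, 39, 24], n=113
χ² = (20−26.99)²/26.99 + (23−21.05)²/21.05 + (18−12.96)²/12.96 + (30−23.01)²/23.01 + (16−17.95)²/17.95 + (6−11.04)²/11.04 = 8.5941
df = 2
p-value (upper-tail) = 0.01361
At α=0.05: p < α → reject H₀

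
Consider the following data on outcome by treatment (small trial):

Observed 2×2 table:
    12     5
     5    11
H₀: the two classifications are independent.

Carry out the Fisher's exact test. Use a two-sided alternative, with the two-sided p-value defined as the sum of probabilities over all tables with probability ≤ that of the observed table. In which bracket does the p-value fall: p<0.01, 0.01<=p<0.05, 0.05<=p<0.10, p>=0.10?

Margins: r₁=17, r₂=16, c₁=17, c₂=16, n=33
p_obs = C(17,12)·C(16,5)/C(33,17); sum pmf over tables with pmf ≤ p_obs
p-value (two-sided) = 0.03808
→ bracket: 0.01<=p<0.05

p-value bracket: 0.01<=p<0.05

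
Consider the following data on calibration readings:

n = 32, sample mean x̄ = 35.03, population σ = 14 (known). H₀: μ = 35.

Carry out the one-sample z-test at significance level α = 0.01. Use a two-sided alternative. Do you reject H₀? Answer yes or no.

SE = σ/√n = 14/√32 = 2.4749
z = (x̄−μ₀)/SE = (35.03−35)/2.4749 = 0.0121
p-value (two-sided) = 0.99033
At α=0.01: p ≥ α → fail to reject H₀

reject H₀: no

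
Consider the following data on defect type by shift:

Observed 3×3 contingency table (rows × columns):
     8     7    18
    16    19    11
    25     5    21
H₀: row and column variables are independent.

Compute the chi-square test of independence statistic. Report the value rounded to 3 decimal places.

Row totals [33, 46, 51], col totals [49, 31, 50], n=130
χ² = (8−12.44)²/12.44 + (7−7.87)²/7.87 + (18−12.69)²/12.69 + (16−17.34)²/17.34 + (19−10.97)²/10.97 + (11−17.69)²/17.69 + (25−19.22)²/19.22 + (5−12.16)²/12.16 + (21−19.62)²/19.62 = 18.4646
df = 4

test statistic = 18.465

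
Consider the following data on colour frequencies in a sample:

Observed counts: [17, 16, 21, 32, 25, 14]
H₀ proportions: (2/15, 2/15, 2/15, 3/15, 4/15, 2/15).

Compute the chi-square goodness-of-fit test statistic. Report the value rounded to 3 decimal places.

test statistic = 5.630

n = 125; E_i = n·p_i = [16.67, 16.67, 16.67, 25.00, 33.33, 16.67]
χ² = (17−16.67)²/16.67 + (16−16.67)²/16.67 + (21−16.67)²/16.67 + (32−25.00)²/25.00 + (25−33.33)²/33.33 + (14−16.67)²/16.67 = 5.6300
df = 5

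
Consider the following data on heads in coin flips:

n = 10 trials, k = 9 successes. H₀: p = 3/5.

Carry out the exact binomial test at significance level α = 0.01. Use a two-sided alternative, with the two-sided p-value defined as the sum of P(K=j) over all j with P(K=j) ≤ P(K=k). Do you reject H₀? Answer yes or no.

reject H₀: no

Exact binomial: n=10, k=9, p₀=3/5=0.6000
P(X=j) = C(n,j)·p₀^j·(1−p₀)^(n−j); p = Σ P(X=j) over j with P(X=j) ≤ P(X=9)
p-value (two-sided) = 0.05865
At α=0.01: p ≥ α → fail to reject H₀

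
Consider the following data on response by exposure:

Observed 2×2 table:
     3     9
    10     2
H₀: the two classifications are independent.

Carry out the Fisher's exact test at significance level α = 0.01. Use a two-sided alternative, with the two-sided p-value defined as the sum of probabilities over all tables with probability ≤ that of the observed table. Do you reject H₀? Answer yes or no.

Margins: r₁=12, r₂=12, c₁=13, c₂=11, n=24
p_obs = C(12,3)·C(12,10)/C(24,13); sum pmf over tables with pmf ≤ p_obs
p-value (two-sided) = 0.01228
At α=0.01: p ≥ α → fail to reject H₀

reject H₀: no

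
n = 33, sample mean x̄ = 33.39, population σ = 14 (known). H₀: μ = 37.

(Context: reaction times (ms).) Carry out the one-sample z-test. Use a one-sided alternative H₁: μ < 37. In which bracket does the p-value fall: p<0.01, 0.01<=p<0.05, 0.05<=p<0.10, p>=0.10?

p-value bracket: 0.05<=p<0.10

SE = σ/√n = 14/√33 = 2.4371
z = (x̄−μ₀)/SE = (33.39−37)/2.4371 = -1.4813
p-value (one-sided, H₁ less) = 0.06927
→ bracket: 0.05<=p<0.10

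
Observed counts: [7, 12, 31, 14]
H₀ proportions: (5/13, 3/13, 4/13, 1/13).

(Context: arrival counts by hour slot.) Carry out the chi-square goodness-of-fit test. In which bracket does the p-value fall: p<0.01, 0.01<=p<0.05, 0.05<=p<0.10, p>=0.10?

n = 64; E_i = n·p_i = [24.62, 14.77, 19.69, 4.92]
χ² = (7−24.62)²/24.62 + (12−14.77)²/14.77 + (31−19.69)²/19.69 + (14−4.92)²/4.92 = 36.3539
df = 3
p-value (upper-tail) = 0.00000
→ bracket: p<0.01

p-value bracket: p<0.01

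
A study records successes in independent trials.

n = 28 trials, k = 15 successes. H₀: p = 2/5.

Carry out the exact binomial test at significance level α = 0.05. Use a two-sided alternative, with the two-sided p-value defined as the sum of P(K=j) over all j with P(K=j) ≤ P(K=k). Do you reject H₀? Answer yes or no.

Exact binomial: n=28, k=15, p₀=2/5=0.4000
P(X=j) = C(n,j)·p₀^j·(1−p₀)^(n−j); p = Σ P(X=j) over j with P(X=j) ≤ P(X=15)
p-value (two-sided) = 0.17647
At α=0.05: p ≥ α → fail to reject H₀

reject H₀: no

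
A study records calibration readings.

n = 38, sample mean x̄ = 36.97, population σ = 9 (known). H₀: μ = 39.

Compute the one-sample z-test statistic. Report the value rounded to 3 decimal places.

test statistic = -1.390

SE = σ/√n = 9/√38 = 1.4600
z = (x̄−μ₀)/SE = (36.97−39)/1.4600 = -1.3904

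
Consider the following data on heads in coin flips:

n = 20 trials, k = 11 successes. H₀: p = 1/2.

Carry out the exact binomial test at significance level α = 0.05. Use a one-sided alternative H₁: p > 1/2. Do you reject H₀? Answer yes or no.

reject H₀: no

Exact binomial: n=20, k=11, p₀=1/2=0.5000
P(X≥11) from Σ C(n,i)·p₀^i·(1−p₀)^(n−i)
p-value (one-sided, H₁ greater) = 0.41190
At α=0.05: p ≥ α → fail to reject H₀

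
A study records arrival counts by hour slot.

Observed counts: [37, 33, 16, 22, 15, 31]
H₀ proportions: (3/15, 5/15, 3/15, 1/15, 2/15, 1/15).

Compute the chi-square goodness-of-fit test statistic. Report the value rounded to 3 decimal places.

test statistic = 71.679

n = 154; E_i = n·p_i = [30.80, 51.33, 30.80, 10.27, 20.53, 10.27]
χ² = (37−30.80)²/30.80 + (33−51.33)²/51.33 + (16−30.80)²/30.80 + (22−10.27)²/10.27 + (15−20.53)²/20.53 + (31−10.27)²/10.27 = 71.6786
df = 5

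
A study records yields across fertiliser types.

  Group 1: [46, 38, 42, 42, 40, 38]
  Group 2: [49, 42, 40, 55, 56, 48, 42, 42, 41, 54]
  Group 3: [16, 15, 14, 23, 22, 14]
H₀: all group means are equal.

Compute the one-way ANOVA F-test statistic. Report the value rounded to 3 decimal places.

Group means [41.00, 46.90, 17.33], grand mean 37.227
SSB = Σnᵢ(x̄ᵢ−x̄)² = 3395.630; SSW = ΣΣ(x−x̄ᵢ)² = 488.233
MSB = 3395.630/2 = 1697.8152; MSW = 488.233/19 = 25.6965
F = MSB/MSW = 66.0719
df = (2, 19)

test statistic = 66.072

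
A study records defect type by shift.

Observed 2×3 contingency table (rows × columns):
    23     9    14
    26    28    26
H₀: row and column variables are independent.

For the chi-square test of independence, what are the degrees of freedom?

df = (r−1)(c−1) = (2−1)·(3−1) = 2

degrees of freedom = 2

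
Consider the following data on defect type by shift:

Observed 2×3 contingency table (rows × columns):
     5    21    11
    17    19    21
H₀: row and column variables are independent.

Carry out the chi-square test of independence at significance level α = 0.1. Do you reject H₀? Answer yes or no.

Row totals [37, 57], col totals [22, 40, 32], n=94
χ² = (5−8.66)²/8.66 + (21−15.74)²/15.74 + (11−12.60)²/12.60 + (17−13.34)²/13.34 + (19−24.26)²/24.26 + (21−19.40)²/19.40 = 5.7766
df = 2
p-value (upper-tail) = 0.05567
At α=0.1: p < α → reject H₀

reject H₀: yes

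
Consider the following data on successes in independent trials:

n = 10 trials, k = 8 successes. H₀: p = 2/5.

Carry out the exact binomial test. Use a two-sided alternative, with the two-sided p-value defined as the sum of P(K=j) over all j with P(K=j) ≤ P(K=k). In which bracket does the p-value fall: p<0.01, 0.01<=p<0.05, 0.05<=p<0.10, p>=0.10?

Exact binomial: n=10, k=8, p₀=2/5=0.4000
P(X=j) = C(n,j)·p₀^j·(1−p₀)^(n−j); p = Σ P(X=j) over j with P(X=j) ≤ P(X=8)
p-value (two-sided) = 0.01834
→ bracket: 0.01<=p<0.05

p-value bracket: 0.01<=p<0.05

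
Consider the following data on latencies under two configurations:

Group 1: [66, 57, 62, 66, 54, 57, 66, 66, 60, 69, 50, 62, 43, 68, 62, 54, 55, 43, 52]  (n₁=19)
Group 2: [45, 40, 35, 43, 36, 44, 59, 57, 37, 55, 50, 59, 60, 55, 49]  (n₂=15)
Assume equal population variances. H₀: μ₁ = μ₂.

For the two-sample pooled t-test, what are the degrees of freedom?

degrees of freedom = 32

df = n₁ + n₂ − 2 = 19 + 15 − 2 = 32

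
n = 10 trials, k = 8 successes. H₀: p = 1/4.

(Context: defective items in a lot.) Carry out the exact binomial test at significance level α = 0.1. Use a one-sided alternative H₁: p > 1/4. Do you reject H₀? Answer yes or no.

Exact binomial: n=10, k=8, p₀=1/4=0.2500
P(X≥8) from Σ C(n,i)·p₀^i·(1−p₀)^(n−i)
p-value (one-sided, H₁ greater) = 0.00042
At α=0.1: p < α → reject H₀

reject H₀: yes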